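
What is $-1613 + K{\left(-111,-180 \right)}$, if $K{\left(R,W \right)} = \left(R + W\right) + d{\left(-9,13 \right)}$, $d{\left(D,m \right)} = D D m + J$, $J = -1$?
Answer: $-852$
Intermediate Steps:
$d{\left(D,m \right)} = -1 + m D^{2}$ ($d{\left(D,m \right)} = D D m - 1 = D^{2} m - 1 = m D^{2} - 1 = -1 + m D^{2}$)
$K{\left(R,W \right)} = 1052 + R + W$ ($K{\left(R,W \right)} = \left(R + W\right) - \left(1 - 13 \left(-9\right)^{2}\right) = \left(R + W\right) + \left(-1 + 13 \cdot 81\right) = \left(R + W\right) + \left(-1 + 1053\right) = \left(R + W\right) + 1052 = 1052 + R + W$)
$-1613 + K{\left(-111,-180 \right)} = -1613 - -761 = -1613 + 761 = -852$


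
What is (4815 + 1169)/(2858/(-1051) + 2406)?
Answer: 786148/315731 ≈ 2.4899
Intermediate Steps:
(4815 + 1169)/(2858/(-1051) + 2406) = 5984/(2858*(-1/1051) + 2406) = 5984/(-2858/1051 + 2406) = 5984/(2525848/1051) = 5984*(1051/2525848) = 786148/315731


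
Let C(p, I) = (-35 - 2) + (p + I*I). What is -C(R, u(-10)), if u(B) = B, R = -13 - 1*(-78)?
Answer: -128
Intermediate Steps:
R = 65 (R = -13 + 78 = 65)
C(p, I) = -37 + p + I² (C(p, I) = -37 + (p + I²) = -37 + p + I²)
-C(R, u(-10)) = -(-37 + 65 + (-10)²) = -(-37 + 65 + 100) = -1*128 = -128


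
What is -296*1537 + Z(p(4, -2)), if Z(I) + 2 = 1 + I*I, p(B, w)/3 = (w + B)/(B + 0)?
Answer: -1819803/4 ≈ -4.5495e+5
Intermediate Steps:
p(B, w) = 3*(B + w)/B (p(B, w) = 3*((w + B)/(B + 0)) = 3*((B + w)/B) = 3*(B + w)/B)
Z(I) = -1 + I**2 (Z(I) = -2 + (1 + I*I) = -2 + (1 + I**2) = -1 + I**2)
-296*1537 + Z(p(4, -2)) = -296*1537 + (-1 + (3 + 3*(-2)/4)**2) = -454952 + (-1 + (3 + 3*(-2)*(1/4))**2) = -454952 + (-1 + (3 - 3/2)**2) = -454952 + (-1 + (3/2)**2) = -454952 + (-1 + 9/4) = -454952 + 5/4 = -1819803/4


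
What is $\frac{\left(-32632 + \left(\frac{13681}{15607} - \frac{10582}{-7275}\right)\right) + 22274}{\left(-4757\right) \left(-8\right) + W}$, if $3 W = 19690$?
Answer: $- \frac{69164248153}{298007081150} \approx -0.23209$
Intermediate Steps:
$W = \frac{19690}{3}$ ($W = \frac{1}{3} \cdot 19690 = \frac{19690}{3} \approx 6563.3$)
$\frac{\left(-32632 + \left(\frac{13681}{15607} - \frac{10582}{-7275}\right)\right) + 22274}{\left(-4757\right) \left(-8\right) + W} = \frac{\left(-32632 + \left(\frac{13681}{15607} - \frac{10582}{-7275}\right)\right) + 22274}{\left(-4757\right) \left(-8\right) + \frac{19690}{3}} = \frac{\left(-32632 + \left(13681 \cdot \frac{1}{15607} - - \frac{10582}{7275}\right)\right) + 22274}{38056 + \frac{19690}{3}} = \frac{\left(-32632 + \left(\frac{13681}{15607} + \frac{10582}{7275}\right)\right) + 22274}{\frac{133858}{3}} = \left(\left(-32632 + \frac{264682549}{113540925}\right) + 22274\right) \frac{3}{133858} = \left(- \frac{3704802782051}{113540925} + 22274\right) \frac{3}{133858} = \left(- \frac{1175792218601}{113540925}\right) \frac{3}{133858} = - \frac{69164248153}{298007081150}$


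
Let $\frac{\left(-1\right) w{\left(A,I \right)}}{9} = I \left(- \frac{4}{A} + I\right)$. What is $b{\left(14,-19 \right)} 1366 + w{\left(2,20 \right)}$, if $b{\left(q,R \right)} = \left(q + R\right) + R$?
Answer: $-36024$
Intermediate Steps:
$b{\left(q,R \right)} = q + 2 R$ ($b{\left(q,R \right)} = \left(R + q\right) + R = q + 2 R$)
$w{\left(A,I \right)} = - 9 I \left(I - \frac{4}{A}\right)$ ($w{\left(A,I \right)} = - 9 I \left(- \frac{4}{A} + I\right) = - 9 I \left(I - \frac{4}{A}\right)$)
$b{\left(14,-19 \right)} 1366 + w{\left(2,20 \right)} = \left(14 + 2 \left(-19\right)\right) 1366 + 9 \cdot 20 \cdot \frac{1}{2} \left(4 - 2 \cdot 20\right) = \left(14 - 38\right) 1366 + 9 \cdot 20 \cdot \frac{1}{2} \left(4 - 40\right) = \left(-24\right) 1366 + 9 \cdot 20 \cdot \frac{1}{2} \left(-36\right) = -32784 - 3240 = -36024$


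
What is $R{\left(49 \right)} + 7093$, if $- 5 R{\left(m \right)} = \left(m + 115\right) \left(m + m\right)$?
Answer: $\frac{19393}{5} \approx 3878.6$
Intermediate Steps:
$R{\left(m \right)} = - \frac{2 m \left(115 + m\right)}{5}$ ($R{\left(m \right)} = - \frac{\left(m + 115\right) \left(m + m\right)}{5} = - \frac{\left(115 + m\right) 2 m}{5} = - \frac{2 m \left(115 + m\right)}{5}$)
$R{\left(49 \right)} + 7093 = \left(- \frac{2}{5}\right) 49 \left(115 + 49\right) + 7093 = \left(- \frac{2}{5}\right) 49 \cdot 164 + 7093 = - \frac{16072}{5} + 7093 = \frac{19393}{5}$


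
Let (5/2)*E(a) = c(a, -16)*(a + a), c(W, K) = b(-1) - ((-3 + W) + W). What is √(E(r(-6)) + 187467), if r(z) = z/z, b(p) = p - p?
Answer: √4686695/5 ≈ 432.98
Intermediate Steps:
b(p) = 0
c(W, K) = 3 - 2*W (c(W, K) = 0 - ((-3 + W) + W) = 0 - (-3 + 2*W) = 0 + (3 - 2*W) = 3 - 2*W)
r(z) = 1
E(a) = 4*a*(3 - 2*a)/5 (E(a) = 2*((3 - 2*a)*(a + a))/5 = 2*((3 - 2*a)*(2*a))/5 = 2*(2*a*(3 - 2*a))/5 = 4*a*(3 - 2*a)/5)
√(E(r(-6)) + 187467) = √((⅘)*1*(3 - 2*1) + 187467) = √((⅘)*1*(3 - 2) + 187467) = √((⅘)*1*1 + 187467) = √(⅘ + 187467) = √(937339/5) = √4686695/5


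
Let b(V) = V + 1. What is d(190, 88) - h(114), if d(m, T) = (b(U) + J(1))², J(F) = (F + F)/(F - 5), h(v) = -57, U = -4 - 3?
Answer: 397/4 ≈ 99.250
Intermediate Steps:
U = -7
b(V) = 1 + V
J(F) = 2*F/(-5 + F) (J(F) = (2*F)/(-5 + F) = 2*F/(-5 + F))
d(m, T) = 169/4 (d(m, T) = ((1 - 7) + 2*1/(-5 + 1))² = (-6 + 2*1/(-4))² = (-6 + 2*1*(-¼))² = (-6 - ½)² = (-13/2)² = 169/4)
d(190, 88) - h(114) = 169/4 - 1*(-57) = 169/4 + 57 = 397/4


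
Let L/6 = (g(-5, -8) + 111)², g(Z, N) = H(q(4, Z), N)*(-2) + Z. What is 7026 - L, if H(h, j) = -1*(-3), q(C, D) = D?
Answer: -52974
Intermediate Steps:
H(h, j) = 3
g(Z, N) = -6 + Z (g(Z, N) = 3*(-2) + Z = -6 + Z)
L = 60000 (L = 6*((-6 - 5) + 111)² = 6*(-11 + 111)² = 6*100² = 6*10000 = 60000)
7026 - L = 7026 - 1*60000 = 7026 - 60000 = -52974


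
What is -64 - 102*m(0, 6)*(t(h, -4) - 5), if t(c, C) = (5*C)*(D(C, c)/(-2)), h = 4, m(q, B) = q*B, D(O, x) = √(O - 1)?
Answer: -64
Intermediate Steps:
D(O, x) = √(-1 + O)
m(q, B) = B*q
t(c, C) = -5*C*√(-1 + C)/2 (t(c, C) = (5*C)*(√(-1 + C)/(-2)) = (5*C)*(√(-1 + C)*(-½)) = (5*C)*(-√(-1 + C)/2) = -5*C*√(-1 + C)/2)
-64 - 102*m(0, 6)*(t(h, -4) - 5) = -64 - 102*6*0*(-5/2*(-4)*√(-1 - 4) - 5) = -64 - 0*(-5/2*(-4)*√(-5) - 5) = -64 - 0*(-5/2*(-4)*I*√5 - 5) = -64 - 0*(10*I*√5 - 5) = -64 - 0*(-5 + 10*I*√5) = -64 - 102*0 = -64 + 0 = -64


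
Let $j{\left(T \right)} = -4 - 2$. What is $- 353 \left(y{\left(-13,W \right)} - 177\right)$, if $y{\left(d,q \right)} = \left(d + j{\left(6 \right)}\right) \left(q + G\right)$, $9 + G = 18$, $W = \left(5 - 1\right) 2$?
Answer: $176500$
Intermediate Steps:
$W = 8$ ($W = 4 \cdot 2 = 8$)
$j{\left(T \right)} = -6$ ($j{\left(T \right)} = -4 - 2 = -6$)
$G = 9$ ($G = -9 + 18 = 9$)
$y{\left(d,q \right)} = \left(-6 + d\right) \left(9 + q\right)$ ($y{\left(d,q \right)} = \left(d - 6\right) \left(q + 9\right) = \left(-6 + d\right) \left(9 + q\right)$)
$- 353 \left(y{\left(-13,W \right)} - 177\right) = - 353 \left(\left(-54 - 48 + 9 \left(-13\right) - 104\right) - 177\right) = - 353 \left(\left(-54 - 48 - 117 - 104\right) - 177\right) = - 353 \left(-323 - 177\right) = \left(-353\right) \left(-500\right) = 176500$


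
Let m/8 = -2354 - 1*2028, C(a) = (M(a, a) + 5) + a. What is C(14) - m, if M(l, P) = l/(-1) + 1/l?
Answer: 490855/14 ≈ 35061.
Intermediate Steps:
M(l, P) = 1/l - l (M(l, P) = l*(-1) + 1/l = -l + 1/l = 1/l - l)
C(a) = 5 + 1/a (C(a) = ((1/a - a) + 5) + a = (5 + 1/a - a) + a = 5 + 1/a)
m = -35056 (m = 8*(-2354 - 1*2028) = 8*(-2354 - 2028) = 8*(-4382) = -35056)
C(14) - m = (5 + 1/14) - 1*(-35056) = (5 + 1/14) + 35056 = 71/14 + 35056 = 490855/14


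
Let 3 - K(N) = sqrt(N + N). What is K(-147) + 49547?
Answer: 49550 - 7*I*sqrt(6) ≈ 49550.0 - 17.146*I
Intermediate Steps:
K(N) = 3 - sqrt(2)*sqrt(N) (K(N) = 3 - sqrt(N + N) = 3 - sqrt(2*N) = 3 - sqrt(2)*sqrt(N))
K(-147) + 49547 = (3 - sqrt(2)*sqrt(-147)) + 49547 = (3 - sqrt(2)*7*I*sqrt(3)) + 49547 = (3 - 7*I*sqrt(6)) + 49547 = 49550 - 7*I*sqrt(6)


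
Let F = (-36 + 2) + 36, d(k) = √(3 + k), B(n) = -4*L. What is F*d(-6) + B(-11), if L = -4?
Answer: 16 + 2*I*√3 ≈ 16.0 + 3.4641*I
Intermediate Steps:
B(n) = 16 (B(n) = -4*(-4) = 16)
F = 2 (F = -34 + 36 = 2)
F*d(-6) + B(-11) = 2*√(3 - 6) + 16 = 2*√(-3) + 16 = 2*(I*√3) + 16 = 2*I*√3 + 16 = 16 + 2*I*√3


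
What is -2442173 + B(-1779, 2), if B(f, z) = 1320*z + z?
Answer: -2439531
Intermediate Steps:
B(f, z) = 1321*z
-2442173 + B(-1779, 2) = -2442173 + 1321*2 = -2442173 + 2642 = -2439531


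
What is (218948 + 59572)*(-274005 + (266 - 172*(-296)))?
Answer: -62061776040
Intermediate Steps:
(218948 + 59572)*(-274005 + (266 - 172*(-296))) = 278520*(-274005 + (266 + 50912)) = 278520*(-274005 + 51178) = 278520*(-222827) = -62061776040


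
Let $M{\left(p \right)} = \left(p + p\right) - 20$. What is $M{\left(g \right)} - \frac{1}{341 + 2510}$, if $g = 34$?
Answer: $\frac{136847}{2851} \approx 48.0$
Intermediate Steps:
$M{\left(p \right)} = -20 + 2 p$ ($M{\left(p \right)} = 2 p - 20 = -20 + 2 p$)
$M{\left(g \right)} - \frac{1}{341 + 2510} = \left(-20 + 2 \cdot 34\right) - \frac{1}{341 + 2510} = \left(-20 + 68\right) - \frac{1}{2851} = 48 - \frac{1}{2851} = \frac{136847}{2851}$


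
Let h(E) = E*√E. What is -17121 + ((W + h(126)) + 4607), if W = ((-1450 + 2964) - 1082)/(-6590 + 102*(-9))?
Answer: -23488886/1877 + 378*√14 ≈ -11100.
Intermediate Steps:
h(E) = E^(3/2)
W = -108/1877 (W = (1514 - 1082)/(-6590 - 918) = 432/(-7508) = 432*(-1/7508) = -108/1877 ≈ -0.057539)
-17121 + ((W + h(126)) + 4607) = -17121 + ((-108/1877 + 126^(3/2)) + 4607) = -17121 + ((-108/1877 + 378*√14) + 4607) = -17121 + (8647231/1877 + 378*√14) = -23488886/1877 + 378*√14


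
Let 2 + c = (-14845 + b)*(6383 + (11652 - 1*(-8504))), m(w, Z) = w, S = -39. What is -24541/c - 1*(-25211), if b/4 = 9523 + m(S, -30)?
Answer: 15449604492376/612812047 ≈ 25211.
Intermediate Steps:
b = 37936 (b = 4*(9523 - 39) = 4*9484 = 37936)
c = 612812047 (c = -2 + (-14845 + 37936)*(6383 + (11652 - 1*(-8504))) = -2 + 23091*(6383 + (11652 + 8504)) = -2 + 23091*(6383 + 20156) = -2 + 23091*26539 = -2 + 612812049 = 612812047)
-24541/c - 1*(-25211) = -24541/612812047 - 1*(-25211) = -24541*1/612812047 + 25211 = -24541/612812047 + 25211 = 15449604492376/612812047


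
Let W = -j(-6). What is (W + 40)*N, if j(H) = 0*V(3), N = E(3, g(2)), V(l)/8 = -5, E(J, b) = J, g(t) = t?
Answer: 120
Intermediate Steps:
V(l) = -40 (V(l) = 8*(-5) = -40)
N = 3
j(H) = 0 (j(H) = 0*(-40) = 0)
W = 0 (W = -1*0 = 0)
(W + 40)*N = (0 + 40)*3 = 40*3 = 120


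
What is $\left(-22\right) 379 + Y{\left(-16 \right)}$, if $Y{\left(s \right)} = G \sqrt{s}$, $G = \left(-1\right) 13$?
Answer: $-8338 - 52 i \approx -8338.0 - 52.0 i$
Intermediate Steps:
$G = -13$
$Y{\left(s \right)} = - 13 \sqrt{s}$
$\left(-22\right) 379 + Y{\left(-16 \right)} = \left(-22\right) 379 - 13 \sqrt{-16} = -8338 - 13 \cdot 4 i = -8338 - 52 i$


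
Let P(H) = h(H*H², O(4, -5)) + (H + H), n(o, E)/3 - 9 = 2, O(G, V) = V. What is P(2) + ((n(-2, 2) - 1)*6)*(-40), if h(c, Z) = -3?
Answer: -7679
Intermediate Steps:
n(o, E) = 33 (n(o, E) = 27 + 3*2 = 27 + 6 = 33)
P(H) = -3 + 2*H (P(H) = -3 + (H + H) = -3 + 2*H)
P(2) + ((n(-2, 2) - 1)*6)*(-40) = (-3 + 2*2) + ((33 - 1)*6)*(-40) = (-3 + 4) + (32*6)*(-40) = 1 + 192*(-40) = 1 - 7680 = -7679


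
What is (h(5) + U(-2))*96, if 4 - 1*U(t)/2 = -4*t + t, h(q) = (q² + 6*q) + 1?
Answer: 4992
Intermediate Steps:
h(q) = 1 + q² + 6*q
U(t) = 8 + 6*t (U(t) = 8 - 2*(-4*t + t) = 8 - (-6)*t = 8 + 6*t)
(h(5) + U(-2))*96 = ((1 + 5² + 6*5) + (8 + 6*(-2)))*96 = ((1 + 25 + 30) + (8 - 12))*96 = (56 - 4)*96 = 52*96 = 4992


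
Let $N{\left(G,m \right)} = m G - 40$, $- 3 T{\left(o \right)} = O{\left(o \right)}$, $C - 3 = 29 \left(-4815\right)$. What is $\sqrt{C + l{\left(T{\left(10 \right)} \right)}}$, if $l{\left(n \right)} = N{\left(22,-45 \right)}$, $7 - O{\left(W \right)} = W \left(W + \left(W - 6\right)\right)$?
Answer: $i \sqrt{140662} \approx 375.05 i$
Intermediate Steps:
$O{\left(W \right)} = 7 - W \left(-6 + 2 W\right)$ ($O{\left(W \right)} = 7 - W \left(W + \left(W - 6\right)\right) = 7 - W \left(W + \left(-6 + W\right)\right) = 7 - W \left(-6 + 2 W\right)$)
$C = -139632$ ($C = 3 + 29 \left(-4815\right) = 3 - 139635 = -139632$)
$T{\left(o \right)} = - \frac{7}{3} - 2 o + \frac{2 o^{2}}{3}$ ($T{\left(o \right)} = - \frac{7 - 2 o^{2} + 6 o}{3} = - \frac{7}{3} - 2 o + \frac{2 o^{2}}{3}$)
$N{\left(G,m \right)} = -40 + G m$ ($N{\left(G,m \right)} = G m - 40 = -40 + G m$)
$l{\left(n \right)} = -1030$ ($l{\left(n \right)} = -40 + 22 \left(-45\right) = -40 - 990 = -1030$)
$\sqrt{C + l{\left(T{\left(10 \right)} \right)}} = \sqrt{-139632 - 1030} = \sqrt{-140662} = i \sqrt{140662}$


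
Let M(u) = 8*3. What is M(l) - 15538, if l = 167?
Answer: -15514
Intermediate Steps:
M(u) = 24
M(l) - 15538 = 24 - 15538 = -15514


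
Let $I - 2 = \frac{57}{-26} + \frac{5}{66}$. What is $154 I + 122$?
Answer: $\frac{4058}{39} \approx 104.05$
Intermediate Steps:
$I = - \frac{50}{429}$ ($I = 2 + \left(\frac{57}{-26} + \frac{5}{66}\right) = 2 + \left(57 \left(- \frac{1}{26}\right) + 5 \cdot \frac{1}{66}\right) = 2 + \left(- \frac{57}{26} + \frac{5}{66}\right) = 2 - \frac{908}{429} = - \frac{50}{429} \approx -0.11655$)
$154 I + 122 = 154 \left(- \frac{50}{429}\right) + 122 = - \frac{700}{39} + 122 = \frac{4058}{39}$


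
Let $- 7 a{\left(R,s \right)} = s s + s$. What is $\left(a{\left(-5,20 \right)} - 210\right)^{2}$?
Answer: $72900$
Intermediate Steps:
$a{\left(R,s \right)} = - \frac{s}{7} - \frac{s^{2}}{7}$ ($a{\left(R,s \right)} = - \frac{s s + s}{7} = - \frac{s^{2} + s}{7} = - \frac{s + s^{2}}{7} = - \frac{s}{7} - \frac{s^{2}}{7}$)
$\left(a{\left(-5,20 \right)} - 210\right)^{2} = \left(\left(- \frac{1}{7}\right) 20 \left(1 + 20\right) - 210\right)^{2} = \left(\left(- \frac{1}{7}\right) 20 \cdot 21 - 210\right)^{2} = \left(-60 - 210\right)^{2} = \left(-270\right)^{2} = 72900$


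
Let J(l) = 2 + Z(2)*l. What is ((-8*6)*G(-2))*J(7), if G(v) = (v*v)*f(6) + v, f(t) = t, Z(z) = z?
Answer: -16896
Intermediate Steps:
G(v) = v + 6*v² (G(v) = (v*v)*6 + v = v²*6 + v = 6*v² + v = v + 6*v²)
J(l) = 2 + 2*l
((-8*6)*G(-2))*J(7) = ((-8*6)*(-2*(1 + 6*(-2))))*(2 + 2*7) = (-(-96)*(1 - 12))*(2 + 14) = -(-96)*(-11)*16 = -48*22*16 = -1056*16 = -16896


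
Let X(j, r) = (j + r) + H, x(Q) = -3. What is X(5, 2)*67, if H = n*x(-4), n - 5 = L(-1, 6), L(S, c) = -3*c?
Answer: 3082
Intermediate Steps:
n = -13 (n = 5 - 3*6 = 5 - 18 = -13)
H = 39 (H = -13*(-3) = 39)
X(j, r) = 39 + j + r (X(j, r) = (j + r) + 39 = 39 + j + r)
X(5, 2)*67 = (39 + 5 + 2)*67 = 46*67 = 3082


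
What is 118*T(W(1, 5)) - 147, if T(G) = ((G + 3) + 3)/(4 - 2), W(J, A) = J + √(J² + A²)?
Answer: 266 + 59*√26 ≈ 566.84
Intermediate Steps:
W(J, A) = J + √(A² + J²)
T(G) = 3 + G/2 (T(G) = ((3 + G) + 3)/2 = (6 + G)*(½) = 3 + G/2)
118*T(W(1, 5)) - 147 = 118*(3 + (1 + √(5² + 1²))/2) - 147 = 118*(3 + (1 + √(25 + 1))/2) - 147 = 118*(3 + (1 + √26)/2) - 147 = 118*(3 + (½ + √26/2)) - 147 = 118*(7/2 + √26/2) - 147 = (413 + 59*√26) - 147 = 266 + 59*√26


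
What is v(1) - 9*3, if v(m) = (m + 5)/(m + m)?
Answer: -24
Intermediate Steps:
v(m) = (5 + m)/(2*m) (v(m) = (5 + m)/((2*m)) = (5 + m)*(1/(2*m)) = (5 + m)/(2*m))
v(1) - 9*3 = (1/2)*(5 + 1)/1 - 9*3 = (1/2)*1*6 - 27 = 3 - 27 = -24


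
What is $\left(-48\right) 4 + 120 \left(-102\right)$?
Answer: $-12432$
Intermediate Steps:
$\left(-48\right) 4 + 120 \left(-102\right) = -192 - 12240 = -12432$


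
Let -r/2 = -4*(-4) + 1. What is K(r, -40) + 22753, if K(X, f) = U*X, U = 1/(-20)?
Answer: 227547/10 ≈ 22755.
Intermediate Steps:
U = -1/20 ≈ -0.050000
r = -34 (r = -2*(-4*(-4) + 1) = -2*(16 + 1) = -2*17 = -34)
K(X, f) = -X/20
K(r, -40) + 22753 = -1/20*(-34) + 22753 = 17/10 + 22753 = 227547/10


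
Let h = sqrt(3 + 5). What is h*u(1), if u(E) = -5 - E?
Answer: -12*sqrt(2) ≈ -16.971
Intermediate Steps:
h = 2*sqrt(2) (h = sqrt(8) = 2*sqrt(2) ≈ 2.8284)
h*u(1) = (2*sqrt(2))*(-5 - 1*1) = (2*sqrt(2))*(-5 - 1) = (2*sqrt(2))*(-6) = -12*sqrt(2)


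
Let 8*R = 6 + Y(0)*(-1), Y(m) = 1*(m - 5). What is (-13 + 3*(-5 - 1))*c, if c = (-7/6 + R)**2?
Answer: -775/576 ≈ -1.3455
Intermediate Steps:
Y(m) = -5 + m (Y(m) = 1*(-5 + m) = -5 + m)
R = 11/8 (R = (6 + (-5 + 0)*(-1))/8 = (6 - 5*(-1))/8 = (6 + 5)/8 = (1/8)*11 = 11/8 ≈ 1.3750)
c = 25/576 (c = (-7/6 + 11/8)**2 = (5/24)**2 = 25/576 ≈ 0.043403)
(-13 + 3*(-5 - 1))*c = (-13 + 3*(-5 - 1))*(25/576) = (-13 + 3*(-6))*(25/576) = (-13 - 18)*(25/576) = -31*25/576 = -775/576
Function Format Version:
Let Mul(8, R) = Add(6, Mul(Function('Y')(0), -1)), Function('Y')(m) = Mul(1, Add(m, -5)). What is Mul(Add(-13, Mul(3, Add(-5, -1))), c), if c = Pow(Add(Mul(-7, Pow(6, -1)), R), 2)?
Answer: Rational(-775, 576) ≈ -1.3455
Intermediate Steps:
Function('Y')(m) = Add(-5, m) (Function('Y')(m) = Mul(1, Add(-5, m)) = Add(-5, m))
R = Rational(11, 8) (R = Mul(Rational(1, 8), Add(6, Mul(Add(-5, 0), -1))) = Mul(Rational(1, 8), Add(6, Mul(-5, -1))) = Mul(Rational(1, 8), Add(6, 5)) = Mul(Rational(1, 8), 11) = Rational(11, 8) ≈ 1.3750)
c = Rational(25, 576) (c = Pow(Add(Mul(-7, Pow(6, -1)), Rational(11, 8)), 2) = Pow(Add(Mul(-7, Rational(1, 6)), Rational(11, 8)), 2) = Pow(Add(Rational(-7, 6), Rational(11, 8)), 2) = Pow(Rational(5, 24), 2) = Rational(25, 576) ≈ 0.043403)
Mul(Add(-13, Mul(3, Add(-5, -1))), c) = Mul(Add(-13, Mul(3, Add(-5, -1))), Rational(25, 576)) = Mul(Add(-13, Mul(3, -6)), Rational(25, 576)) = Mul(Add(-13, -18), Rational(25, 576)) = Mul(-31, Rational(25, 576)) = Rational(-775, 576)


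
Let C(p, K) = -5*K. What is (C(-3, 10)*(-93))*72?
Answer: 334800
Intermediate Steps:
(C(-3, 10)*(-93))*72 = (-5*10*(-93))*72 = -50*(-93)*72 = 4650*72 = 334800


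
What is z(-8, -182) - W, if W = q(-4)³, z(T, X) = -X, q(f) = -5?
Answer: 307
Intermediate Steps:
W = -125 (W = (-5)³ = -125)
z(-8, -182) - W = -1*(-182) - 1*(-125) = 182 + 125 = 307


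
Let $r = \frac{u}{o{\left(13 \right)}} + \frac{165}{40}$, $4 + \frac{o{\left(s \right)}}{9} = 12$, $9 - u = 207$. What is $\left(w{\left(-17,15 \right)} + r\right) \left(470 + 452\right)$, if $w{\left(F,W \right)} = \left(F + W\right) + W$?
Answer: $\frac{53015}{4} \approx 13254.0$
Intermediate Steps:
$w{\left(F,W \right)} = F + 2 W$
$u = -198$ ($u = 9 - 207 = -198$)
$o{\left(s \right)} = 72$ ($o{\left(s \right)} = -36 + 9 \cdot 12 = -36 + 108 = 72$)
$r = \frac{11}{8}$ ($r = - \frac{198}{72} + \frac{165}{40} = \left(-198\right) \frac{1}{72} + 165 \cdot \frac{1}{40} = - \frac{11}{4} + \frac{33}{8} = \frac{11}{8} \approx 1.375$)
$\left(w{\left(-17,15 \right)} + r\right) \left(470 + 452\right) = \left(\left(-17 + 2 \cdot 15\right) + \frac{11}{8}\right) \left(470 + 452\right) = \left(\left(-17 + 30\right) + \frac{11}{8}\right) 922 = \left(13 + \frac{11}{8}\right) 922 = \frac{115}{8} \cdot 922 = \frac{53015}{4}$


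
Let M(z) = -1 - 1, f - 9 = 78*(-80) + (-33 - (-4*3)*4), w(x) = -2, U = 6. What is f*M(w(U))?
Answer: 12432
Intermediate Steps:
f = -6216 (f = 9 + (78*(-80) + (-33 - (-4*3)*4)) = 9 + (-6240 + (-33 - (-12)*4)) = 9 + (-6240 + (-33 - 1*(-48))) = 9 + (-6240 + (-33 + 48)) = 9 + (-6240 + 15) = 9 - 6225 = -6216)
M(z) = -2
f*M(w(U)) = -6216*(-2) = 12432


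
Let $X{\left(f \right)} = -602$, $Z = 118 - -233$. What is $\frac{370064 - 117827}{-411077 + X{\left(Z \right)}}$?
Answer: $- \frac{252237}{411679} \approx -0.6127$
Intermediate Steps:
$Z = 351$ ($Z = 118 + 233 = 351$)
$\frac{370064 - 117827}{-411077 + X{\left(Z \right)}} = \frac{370064 - 117827}{-411077 - 602} = \frac{252237}{-411679} = 252237 \left(- \frac{1}{411679}\right) = - \frac{252237}{411679}$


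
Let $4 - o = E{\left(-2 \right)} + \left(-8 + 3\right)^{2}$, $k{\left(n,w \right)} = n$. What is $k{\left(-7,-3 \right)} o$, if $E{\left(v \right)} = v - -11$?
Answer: $210$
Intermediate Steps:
$E{\left(v \right)} = 11 + v$ ($E{\left(v \right)} = v + 11 = 11 + v$)
$o = -30$ ($o = 4 - \left(\left(11 - 2\right) + \left(-8 + 3\right)^{2}\right) = 4 - \left(9 + \left(-5\right)^{2}\right) = 4 - \left(9 + 25\right) = 4 - 34 = -30$)
$k{\left(-7,-3 \right)} o = \left(-7\right) \left(-30\right) = 210$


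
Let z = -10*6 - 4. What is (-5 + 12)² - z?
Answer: 113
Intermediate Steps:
z = -64 (z = -60 - 4 = -64)
(-5 + 12)² - z = (-5 + 12)² - 1*(-64) = 7² + 64 = 49 + 64 = 113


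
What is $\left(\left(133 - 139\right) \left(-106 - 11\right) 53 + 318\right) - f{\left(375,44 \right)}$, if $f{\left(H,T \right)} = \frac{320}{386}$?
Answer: $\frac{7241972}{193} \approx 37523.0$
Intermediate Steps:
$f{\left(H,T \right)} = \frac{160}{193}$ ($f{\left(H,T \right)} = 320 \cdot \frac{1}{386} = \frac{160}{193}$)
$\left(\left(133 - 139\right) \left(-106 - 11\right) 53 + 318\right) - f{\left(375,44 \right)} = \left(\left(133 - 139\right) \left(-106 - 11\right) 53 + 318\right) - \frac{160}{193} = \left(\left(-6\right) \left(-117\right) 53 + 318\right) - \frac{160}{193} = \left(702 \cdot 53 + 318\right) - \frac{160}{193} = \left(37206 + 318\right) - \frac{160}{193} = 37524 - \frac{160}{193} = \frac{7241972}{193}$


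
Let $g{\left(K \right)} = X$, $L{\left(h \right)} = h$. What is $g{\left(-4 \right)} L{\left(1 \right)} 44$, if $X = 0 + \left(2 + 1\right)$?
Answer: $132$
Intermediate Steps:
$X = 3$ ($X = 0 + 3 = 3$)
$g{\left(K \right)} = 3$
$g{\left(-4 \right)} L{\left(1 \right)} 44 = 3 \cdot 1 \cdot 44 = 3 \cdot 44 = 132$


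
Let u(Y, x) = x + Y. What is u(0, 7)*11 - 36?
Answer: 41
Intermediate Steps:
u(Y, x) = Y + x
u(0, 7)*11 - 36 = (0 + 7)*11 - 36 = 7*11 - 36 = 77 - 36 = 41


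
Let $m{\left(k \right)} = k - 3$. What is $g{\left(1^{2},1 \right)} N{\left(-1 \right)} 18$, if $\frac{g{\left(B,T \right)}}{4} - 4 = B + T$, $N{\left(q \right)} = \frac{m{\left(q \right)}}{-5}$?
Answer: $\frac{1728}{5} \approx 345.6$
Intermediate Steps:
$m{\left(k \right)} = -3 + k$ ($m{\left(k \right)} = k - 3 = -3 + k$)
$N{\left(q \right)} = \frac{3}{5} - \frac{q}{5}$ ($N{\left(q \right)} = \frac{-3 + q}{-5} = \left(-3 + q\right) \left(- \frac{1}{5}\right) = \frac{3}{5} - \frac{q}{5}$)
$g{\left(B,T \right)} = 16 + 4 B + 4 T$ ($g{\left(B,T \right)} = 16 + 4 \left(B + T\right) = 16 + \left(4 B + 4 T\right) = 16 + 4 B + 4 T$)
$g{\left(1^{2},1 \right)} N{\left(-1 \right)} 18 = \left(16 + 4 \cdot 1^{2} + 4 \cdot 1\right) \left(\frac{3}{5} - - \frac{1}{5}\right) 18 = \left(16 + 4 \cdot 1 + 4\right) \left(\frac{3}{5} + \frac{1}{5}\right) 18 = \left(16 + 4 + 4\right) \frac{4}{5} \cdot 18 = 24 \cdot \frac{4}{5} \cdot 18 = \frac{96}{5} \cdot 18 = \frac{1728}{5}$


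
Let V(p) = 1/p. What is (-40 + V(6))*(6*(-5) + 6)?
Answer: 956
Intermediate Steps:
(-40 + V(6))*(6*(-5) + 6) = (-40 + 1/6)*(6*(-5) + 6) = (-40 + ⅙)*(-30 + 6) = -239/6*(-24) = 956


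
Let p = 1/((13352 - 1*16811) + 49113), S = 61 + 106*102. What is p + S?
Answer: 496395943/45654 ≈ 10873.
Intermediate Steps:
S = 10873 (S = 61 + 10812 = 10873)
p = 1/45654 (p = 1/((13352 - 16811) + 49113) = 1/(-3459 + 49113) = 1/45654 ≈ 2.1904e-5)
p + S = 1/45654 + 10873 = 496395943/45654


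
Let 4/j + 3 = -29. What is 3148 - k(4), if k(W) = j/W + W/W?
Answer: 100705/32 ≈ 3147.0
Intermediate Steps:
j = -⅛ (j = 4/(-3 - 29) = 4/(-32) = 4*(-1/32) = -⅛ ≈ -0.12500)
k(W) = 1 - 1/(8*W) (k(W) = -1/(8*W) + W/W = -1/(8*W) + 1 = 1 - 1/(8*W))
3148 - k(4) = 3148 - (-⅛ + 4)/4 = 3148 - 31/(4*8) = 3148 - 1*31/32 = 3148 - 31/32 = 100705/32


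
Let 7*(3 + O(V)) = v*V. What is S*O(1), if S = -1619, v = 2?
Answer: 30761/7 ≈ 4394.4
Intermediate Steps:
O(V) = -3 + 2*V/7 (O(V) = -3 + (2*V)/7 = -3 + 2*V/7)
S*O(1) = -1619*(-3 + (2/7)*1) = -1619*(-3 + 2/7) = -1619*(-19/7) = 30761/7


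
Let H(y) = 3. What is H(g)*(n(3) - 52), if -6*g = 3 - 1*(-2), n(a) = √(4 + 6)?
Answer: -156 + 3*√10 ≈ -146.51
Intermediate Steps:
n(a) = √10
g = -⅚ (g = -(3 - 1*(-2))/6 = -(3 + 2)/6 = -⅙*5 = -⅚ ≈ -0.83333)
H(g)*(n(3) - 52) = 3*(√10 - 52) = 3*(-52 + √10) = -156 + 3*√10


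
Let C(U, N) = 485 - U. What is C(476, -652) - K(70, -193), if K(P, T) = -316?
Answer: 325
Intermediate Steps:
C(476, -652) - K(70, -193) = (485 - 1*476) - 1*(-316) = (485 - 476) + 316 = 9 + 316 = 325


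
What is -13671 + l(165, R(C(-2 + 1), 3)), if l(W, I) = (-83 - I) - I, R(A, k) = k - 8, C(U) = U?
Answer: -13744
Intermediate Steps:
R(A, k) = -8 + k
l(W, I) = -83 - 2*I
-13671 + l(165, R(C(-2 + 1), 3)) = -13671 + (-83 - 2*(-8 + 3)) = -13671 + (-83 - 2*(-5)) = -13671 + (-83 + 10) = -13671 - 73 = -13744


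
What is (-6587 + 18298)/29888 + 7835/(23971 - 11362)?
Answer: 817637/806976 ≈ 1.0132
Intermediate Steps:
(-6587 + 18298)/29888 + 7835/(23971 - 11362) = 11711*(1/29888) + 7835/12609 = 11711/29888 + 7835*(1/12609) = 11711/29888 + 7835/12609 = 817637/806976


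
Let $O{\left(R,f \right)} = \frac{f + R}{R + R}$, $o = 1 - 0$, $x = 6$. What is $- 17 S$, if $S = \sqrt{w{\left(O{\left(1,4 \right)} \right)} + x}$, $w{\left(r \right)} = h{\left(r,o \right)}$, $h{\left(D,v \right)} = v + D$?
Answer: $- \frac{17 \sqrt{38}}{2} \approx -52.398$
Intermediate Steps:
$o = 1$ ($o = 1 + 0 = 1$)
$O{\left(R,f \right)} = \frac{R + f}{2 R}$
$h{\left(D,v \right)} = D + v$
$w{\left(r \right)} = 1 + r$ ($w{\left(r \right)} = r + 1 = 1 + r$)
$S = \frac{\sqrt{38}}{2}$ ($S = \sqrt{\left(1 + \frac{1 + 4}{2 \cdot 1}\right) + 6} = \sqrt{\left(1 + \frac{1}{2} \cdot 1 \cdot 5\right) + 6} = \sqrt{\left(1 + \frac{5}{2}\right) + 6} = \sqrt{\frac{7}{2} + 6} = \sqrt{\frac{19}{2}} = \frac{\sqrt{38}}{2} \approx 3.0822$)
$- 17 S = - 17 \frac{\sqrt{38}}{2} = - \frac{17 \sqrt{38}}{2}$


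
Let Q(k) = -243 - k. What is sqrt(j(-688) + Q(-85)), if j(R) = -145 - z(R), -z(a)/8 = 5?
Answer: I*sqrt(263) ≈ 16.217*I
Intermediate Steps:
z(a) = -40 (z(a) = -8*5 = -40)
j(R) = -105 (j(R) = -145 - 1*(-40) = -145 + 40 = -105)
sqrt(j(-688) + Q(-85)) = sqrt(-105 + (-243 - 1*(-85))) = sqrt(-105 + (-243 + 85)) = sqrt(-105 - 158) = sqrt(-263) = I*sqrt(263)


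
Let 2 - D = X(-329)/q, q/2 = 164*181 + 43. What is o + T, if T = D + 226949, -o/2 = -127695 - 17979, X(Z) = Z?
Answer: 30814949075/59454 ≈ 5.1830e+5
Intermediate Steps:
q = 59454 (q = 2*(164*181 + 43) = 2*(29684 + 43) = 2*29727 = 59454)
D = 119237/59454 (D = 2 - (-329)/59454 = 2 - 1*(-329/59454) = 2 + 329/59454 = 119237/59454 ≈ 2.0055)
o = 291348 (o = -2*(-127695 - 17979) = -2*(-145674) = 291348)
T = 13493145083/59454 (T = 119237/59454 + 226949 = 13493145083/59454 ≈ 2.2695e+5)
o + T = 291348 + 13493145083/59454 = 30814949075/59454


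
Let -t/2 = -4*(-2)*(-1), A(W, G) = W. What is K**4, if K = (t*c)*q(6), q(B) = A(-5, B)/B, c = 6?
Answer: 40960000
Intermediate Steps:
t = 16 (t = -2*(-4*(-2))*(-1) = -16*(-1) = -2*(-8) = 16)
q(B) = -5/B
K = -80 (K = (16*6)*(-5/6) = 96*(-5*1/6) = 96*(-5/6) = -80)
K**4 = (-80)**4 = 40960000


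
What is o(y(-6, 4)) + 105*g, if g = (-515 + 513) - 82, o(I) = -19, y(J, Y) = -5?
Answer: -8839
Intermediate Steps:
g = -84 (g = -2 - 82 = -84)
o(y(-6, 4)) + 105*g = -19 + 105*(-84) = -19 - 8820 = -8839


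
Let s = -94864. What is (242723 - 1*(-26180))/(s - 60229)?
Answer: -268903/155093 ≈ -1.7338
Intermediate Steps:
(242723 - 1*(-26180))/(s - 60229) = (242723 - 1*(-26180))/(-94864 - 60229) = (242723 + 26180)/(-155093) = 268903*(-1/155093) = -268903/155093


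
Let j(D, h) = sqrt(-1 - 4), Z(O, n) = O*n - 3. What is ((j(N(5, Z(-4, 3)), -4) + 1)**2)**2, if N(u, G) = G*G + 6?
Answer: (1 + I*sqrt(5))**4 ≈ -4.0 - 35.777*I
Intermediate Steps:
Z(O, n) = -3 + O*n
N(u, G) = 6 + G**2 (N(u, G) = G**2 + 6 = 6 + G**2)
j(D, h) = I*sqrt(5) (j(D, h) = sqrt(-5) = I*sqrt(5))
((j(N(5, Z(-4, 3)), -4) + 1)**2)**2 = ((I*sqrt(5) + 1)**2)**2 = ((1 + I*sqrt(5))**2)**2 = (1 + I*sqrt(5))**4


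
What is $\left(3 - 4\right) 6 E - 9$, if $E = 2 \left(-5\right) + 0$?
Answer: $51$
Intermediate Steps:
$E = -10$ ($E = -10 + 0 = -10$)
$\left(3 - 4\right) 6 E - 9 = \left(3 - 4\right) 6 \left(-10\right) - 9 = \left(-1\right) 6 \left(-10\right) - 9 = \left(-6\right) \left(-10\right) - 9 = 60 - 9 = 51$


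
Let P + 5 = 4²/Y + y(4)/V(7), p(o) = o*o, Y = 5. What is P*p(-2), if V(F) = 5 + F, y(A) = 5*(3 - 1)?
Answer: -58/15 ≈ -3.8667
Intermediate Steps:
y(A) = 10 (y(A) = 5*2 = 10)
p(o) = o²
P = -29/30 (P = -5 + (4²/5 + 10/(5 + 7)) = -5 + (16*(⅕) + 10/12) = -5 + (16/5 + 10*(1/12)) = -5 + (16/5 + ⅚) = -5 + 121/30 = -29/30 ≈ -0.96667)
P*p(-2) = -29/30*(-2)² = -29/30*4 = -58/15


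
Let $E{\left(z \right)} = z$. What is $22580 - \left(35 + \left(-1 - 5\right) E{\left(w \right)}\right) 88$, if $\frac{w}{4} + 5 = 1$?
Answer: $11052$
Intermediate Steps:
$w = -16$ ($w = -20 + 4 \cdot 1 = -20 + 4 = -16$)
$22580 - \left(35 + \left(-1 - 5\right) E{\left(w \right)}\right) 88 = 22580 - \left(35 + \left(-1 - 5\right) \left(-16\right)\right) 88 = 22580 - \left(35 - -96\right) 88 = 22580 - \left(35 + 96\right) 88 = 22580 - 131 \cdot 88 = 22580 - 11528 = 11052$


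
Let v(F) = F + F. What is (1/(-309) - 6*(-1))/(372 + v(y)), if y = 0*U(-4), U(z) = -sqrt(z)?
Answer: 1853/114948 ≈ 0.016120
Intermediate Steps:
y = 0 (y = 0*(-sqrt(-4)) = 0*(-2*I) = 0)
v(F) = 2*F
(1/(-309) - 6*(-1))/(372 + v(y)) = (1/(-309) - 6*(-1))/(372 + 2*0) = (-1/309 + 6)/(372 + 0) = (1853/309)/372 = (1853/309)*(1/372) = 1853/114948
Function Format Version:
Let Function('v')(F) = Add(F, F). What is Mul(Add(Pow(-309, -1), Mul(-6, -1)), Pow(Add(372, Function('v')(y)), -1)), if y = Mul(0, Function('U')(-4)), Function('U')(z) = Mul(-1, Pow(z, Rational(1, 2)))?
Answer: Rational(1853, 114948) ≈ 0.016120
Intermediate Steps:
y = 0 (y = Mul(0, Mul(-1, Pow(-4, Rational(1, 2)))) = Mul(0, Mul(-1, Mul(2, I))) = Mul(0, Mul(-2, I)) = 0)
Function('v')(F) = Mul(2, F)
Mul(Add(Pow(-309, -1), Mul(-6, -1)), Pow(Add(372, Function('v')(y)), -1)) = Mul(Add(Pow(-309, -1), Mul(-6, -1)), Pow(Add(372, Mul(2, 0)), -1)) = Mul(Add(Rational(-1, 309), 6), Pow(Add(372, 0), -1)) = Mul(Rational(1853, 309), Pow(372, -1)) = Mul(Rational(1853, 309), Rational(1, 372)) = Rational(1853, 114948)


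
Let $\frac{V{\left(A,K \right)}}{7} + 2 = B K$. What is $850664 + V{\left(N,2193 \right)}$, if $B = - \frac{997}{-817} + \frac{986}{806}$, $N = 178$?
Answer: $\frac{6800659254}{7657} \approx 8.8816 \cdot 10^{5}$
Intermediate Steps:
$B = \frac{804572}{329251}$ ($B = \left(-997\right) \left(- \frac{1}{817}\right) + 986 \cdot \frac{1}{806} = \frac{997}{817} + \frac{493}{403} = \frac{804572}{329251} \approx 2.4436$)
$V{\left(A,K \right)} = -14 + \frac{5632004 K}{329251}$ ($V{\left(A,K \right)} = -14 + 7 \frac{804572 K}{329251} = -14 + \frac{5632004 K}{329251}$)
$850664 + V{\left(N,2193 \right)} = 850664 + \left(-14 + \frac{5632004}{329251} \cdot 2193\right) = 850664 + \left(-14 + \frac{287232204}{7657}\right) = 850664 + \frac{287125006}{7657} = \frac{6800659254}{7657}$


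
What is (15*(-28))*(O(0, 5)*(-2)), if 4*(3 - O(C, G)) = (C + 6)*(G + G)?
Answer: -10080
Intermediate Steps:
O(C, G) = 3 - G*(6 + C)/2 (O(C, G) = 3 - (C + 6)*(G + G)/4 = 3 - (6 + C)*2*G/4 = 3 - G*(6 + C)/2)
(15*(-28))*(O(0, 5)*(-2)) = (15*(-28))*((3 - 3*5 - ½*0*5)*(-2)) = -420*(3 - 15 + 0)*(-2) = -(-5040)*(-2) = -420*24 = -10080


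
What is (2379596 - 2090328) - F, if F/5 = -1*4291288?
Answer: 21745708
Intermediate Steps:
F = -21456440 (F = 5*(-1*4291288) = 5*(-4291288) = -21456440)
(2379596 - 2090328) - F = (2379596 - 2090328) - 1*(-21456440) = 289268 + 21456440 = 21745708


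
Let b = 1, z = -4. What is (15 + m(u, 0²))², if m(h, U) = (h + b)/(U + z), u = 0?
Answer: 3481/16 ≈ 217.56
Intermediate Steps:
m(h, U) = (1 + h)/(-4 + U) (m(h, U) = (h + 1)/(U - 4) = (1 + h)/(-4 + U))
(15 + m(u, 0²))² = (15 + (1 + 0)/(-4 + 0²))² = (15 + 1/(-4 + 0))² = (15 + 1/(-4))² = (15 - ¼*1)² = (15 - ¼)² = (59/4)² = 3481/16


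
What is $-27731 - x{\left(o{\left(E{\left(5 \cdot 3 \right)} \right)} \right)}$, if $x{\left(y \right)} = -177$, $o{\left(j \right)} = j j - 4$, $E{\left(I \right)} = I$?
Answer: $-27554$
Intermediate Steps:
$o{\left(j \right)} = -4 + j^{2}$ ($o{\left(j \right)} = j^{2} - 4 = -4 + j^{2}$)
$-27731 - x{\left(o{\left(E{\left(5 \cdot 3 \right)} \right)} \right)} = -27731 - -177 = -27731 + 177 = -27554$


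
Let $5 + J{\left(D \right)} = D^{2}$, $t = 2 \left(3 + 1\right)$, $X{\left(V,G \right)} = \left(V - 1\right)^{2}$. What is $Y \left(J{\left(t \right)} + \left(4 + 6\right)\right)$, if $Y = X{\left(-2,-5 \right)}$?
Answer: $621$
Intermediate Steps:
$X{\left(V,G \right)} = \left(-1 + V\right)^{2}$
$Y = 9$ ($Y = \left(-1 - 2\right)^{2} = \left(-3\right)^{2} = 9$)
$t = 8$ ($t = 2 \cdot 4 = 8$)
$J{\left(D \right)} = -5 + D^{2}$
$Y \left(J{\left(t \right)} + \left(4 + 6\right)\right) = 9 \left(\left(-5 + 8^{2}\right) + \left(4 + 6\right)\right) = 9 \left(\left(-5 + 64\right) + 10\right) = 9 \left(59 + 10\right) = 9 \cdot 69 = 621$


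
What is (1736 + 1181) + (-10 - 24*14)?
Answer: 2571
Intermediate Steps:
(1736 + 1181) + (-10 - 24*14) = 2917 + (-10 - 336) = 2917 - 346 = 2571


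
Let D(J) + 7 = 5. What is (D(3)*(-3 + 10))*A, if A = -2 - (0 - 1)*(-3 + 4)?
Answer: 14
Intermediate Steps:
D(J) = -2 (D(J) = -7 + 5 = -2)
A = -1 (A = -2 - (-1) = -2 - 1*(-1) = -2 + 1 = -1)
(D(3)*(-3 + 10))*A = -2*(-3 + 10)*(-1) = -2*7*(-1) = -14*(-1) = 14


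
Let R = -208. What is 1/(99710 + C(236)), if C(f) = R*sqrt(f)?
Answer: 5/498038 + 8*sqrt(59)/190997573 ≈ 1.0361e-5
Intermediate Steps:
C(f) = -208*sqrt(f)
1/(99710 + C(236)) = 1/(99710 - 416*sqrt(59))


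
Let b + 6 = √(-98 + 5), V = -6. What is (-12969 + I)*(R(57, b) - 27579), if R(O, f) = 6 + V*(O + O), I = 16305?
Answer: -94265352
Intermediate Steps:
b = -6 + I*√93 (b = -6 + √(-98 + 5) = -6 + √(-93) = -6 + I*√93 ≈ -6.0 + 9.6436*I)
R(O, f) = 6 - 12*O (R(O, f) = 6 - 6*(O + O) = 6 - 12*O)
(-12969 + I)*(R(57, b) - 27579) = (-12969 + 16305)*((6 - 12*57) - 27579) = 3336*((6 - 684) - 27579) = 3336*(-678 - 27579) = 3336*(-28257) = -94265352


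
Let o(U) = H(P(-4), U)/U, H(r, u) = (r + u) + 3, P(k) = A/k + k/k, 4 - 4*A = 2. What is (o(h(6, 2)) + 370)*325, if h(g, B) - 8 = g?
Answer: 13514475/112 ≈ 1.2067e+5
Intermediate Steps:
A = ½ (A = 1 - ¼*2 = 1 - ½ = ½ ≈ 0.50000)
h(g, B) = 8 + g
P(k) = 1 + 1/(2*k) (P(k) = 1/(2*k) + k/k = 1/(2*k) + 1 = 1 + 1/(2*k))
H(r, u) = 3 + r + u
o(U) = (31/8 + U)/U (o(U) = (3 + (½ - 4)/(-4) + U)/U = (3 - ¼*(-7/2) + U)/U = (3 + 7/8 + U)/U = (31/8 + U)/U)
(o(h(6, 2)) + 370)*325 = ((31/8 + (8 + 6))/(8 + 6) + 370)*325 = ((31/8 + 14)/14 + 370)*325 = ((1/14)*(143/8) + 370)*325 = (143/112 + 370)*325 = (41583/112)*325 = 13514475/112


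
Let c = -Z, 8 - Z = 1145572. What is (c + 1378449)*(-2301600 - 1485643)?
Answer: -9559050566159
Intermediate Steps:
Z = -1145564 (Z = 8 - 1*1145572 = 8 - 1145572 = -1145564)
c = 1145564 (c = -1*(-1145564) = 1145564)
(c + 1378449)*(-2301600 - 1485643) = (1145564 + 1378449)*(-2301600 - 1485643) = 2524013*(-3787243) = -9559050566159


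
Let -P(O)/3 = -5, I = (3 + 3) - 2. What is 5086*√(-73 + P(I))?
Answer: 5086*I*√58 ≈ 38734.0*I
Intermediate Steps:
I = 4 (I = 6 - 2 = 4)
P(O) = 15 (P(O) = -3*(-5) = 15)
5086*√(-73 + P(I)) = 5086*√(-73 + 15) = 5086*√(-58) = 5086*(I*√58) = 5086*I*√58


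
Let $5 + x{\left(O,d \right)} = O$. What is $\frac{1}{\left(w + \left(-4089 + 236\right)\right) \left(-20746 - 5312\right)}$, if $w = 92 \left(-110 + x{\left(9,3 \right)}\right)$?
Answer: $\frac{1}{354519090} \approx 2.8207 \cdot 10^{-9}$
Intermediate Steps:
$x{\left(O,d \right)} = -5 + O$
$w = -9752$ ($w = 92 \left(-110 + \left(-5 + 9\right)\right) = 92 \left(-110 + 4\right) = 92 \left(-106\right) = -9752$)
$\frac{1}{\left(w + \left(-4089 + 236\right)\right) \left(-20746 - 5312\right)} = \frac{1}{\left(-9752 + \left(-4089 + 236\right)\right) \left(-20746 - 5312\right)} = \frac{1}{\left(-9752 - 3853\right) \left(-26058\right)} = \frac{1}{\left(-13605\right) \left(-26058\right)} = \frac{1}{354519090}$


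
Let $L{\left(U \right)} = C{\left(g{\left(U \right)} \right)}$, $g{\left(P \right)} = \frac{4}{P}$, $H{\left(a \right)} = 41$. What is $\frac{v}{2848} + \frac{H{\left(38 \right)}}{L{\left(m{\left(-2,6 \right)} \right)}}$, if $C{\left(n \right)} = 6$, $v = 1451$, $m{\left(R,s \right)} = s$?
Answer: $\frac{62737}{8544} \approx 7.3428$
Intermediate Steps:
$L{\left(U \right)} = 6$
$\frac{v}{2848} + \frac{H{\left(38 \right)}}{L{\left(m{\left(-2,6 \right)} \right)}} = \frac{1451}{2848} + \frac{41}{6} = \frac{62737}{8544}$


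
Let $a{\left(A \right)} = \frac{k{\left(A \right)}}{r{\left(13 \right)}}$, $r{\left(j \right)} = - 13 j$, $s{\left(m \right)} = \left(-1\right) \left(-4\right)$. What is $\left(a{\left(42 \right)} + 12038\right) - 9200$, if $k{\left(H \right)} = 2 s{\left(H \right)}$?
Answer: $\frac{479614}{169} \approx 2838.0$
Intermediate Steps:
$s{\left(m \right)} = 4$
$k{\left(H \right)} = 8$ ($k{\left(H \right)} = 2 \cdot 4 = 8$)
$a{\left(A \right)} = - \frac{8}{169}$ ($a{\left(A \right)} = \frac{8}{\left(-13\right) 13} = \frac{8}{-169} = 8 \left(- \frac{1}{169}\right) = - \frac{8}{169}$)
$\left(a{\left(42 \right)} + 12038\right) - 9200 = \left(- \frac{8}{169} + 12038\right) - 9200 = \frac{2034414}{169} - 9200 = \frac{479614}{169}$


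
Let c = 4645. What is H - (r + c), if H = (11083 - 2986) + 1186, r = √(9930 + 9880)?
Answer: 4638 - √19810 ≈ 4497.3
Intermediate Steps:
r = √19810 ≈ 140.75
H = 9283 (H = 8097 + 1186 = 9283)
H - (r + c) = 9283 - (√19810 + 4645) = 9283 - (4645 + √19810) = 9283 + (-4645 - √19810) = 4638 - √19810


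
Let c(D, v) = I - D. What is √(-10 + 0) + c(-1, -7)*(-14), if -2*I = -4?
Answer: -42 + I*√10 ≈ -42.0 + 3.1623*I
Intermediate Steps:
I = 2 (I = -½*(-4) = 2)
c(D, v) = 2 - D
√(-10 + 0) + c(-1, -7)*(-14) = √(-10 + 0) + (2 - 1*(-1))*(-14) = √(-10) + (2 + 1)*(-14) = I*√10 + 3*(-14) = I*√10 - 42 = -42 + I*√10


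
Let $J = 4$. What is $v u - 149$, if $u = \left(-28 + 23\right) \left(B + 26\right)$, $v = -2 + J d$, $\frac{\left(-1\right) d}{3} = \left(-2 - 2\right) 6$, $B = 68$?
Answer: $-134569$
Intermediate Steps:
$d = 72$ ($d = - 3 \left(-2 - 2\right) 6 = - 3 \left(\left(-4\right) 6\right) = \left(-3\right) \left(-24\right) = 72$)
$v = 286$ ($v = -2 + 4 \cdot 72 = -2 + 288 = 286$)
$u = -470$ ($u = \left(-28 + 23\right) \left(68 + 26\right) = \left(-5\right) 94 = -470$)
$v u - 149 = 286 \left(-470\right) - 149 = -134420 - 149 = -134569$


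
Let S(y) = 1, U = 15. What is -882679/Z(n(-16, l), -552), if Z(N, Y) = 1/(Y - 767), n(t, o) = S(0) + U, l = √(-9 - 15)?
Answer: 1164253601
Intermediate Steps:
l = 2*I*√6 (l = √(-24) = 2*I*√6 ≈ 4.899*I)
n(t, o) = 16 (n(t, o) = 1 + 15 = 16)
Z(N, Y) = 1/(-767 + Y)
-882679/Z(n(-16, l), -552) = -882679/(1/(-767 - 552)) = -882679/(1/(-1319)) = -882679/(-1/1319) = -882679*(-1319) = 1164253601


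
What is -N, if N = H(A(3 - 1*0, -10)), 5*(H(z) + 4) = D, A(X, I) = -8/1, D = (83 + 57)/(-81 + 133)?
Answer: 45/13 ≈ 3.4615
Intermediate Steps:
D = 35/13 (D = 140/52 = 140*(1/52) = 35/13 ≈ 2.6923)
A(X, I) = -8 (A(X, I) = -8*1 = -8)
H(z) = -45/13 (H(z) = -4 + (⅕)*(35/13) = -4 + 7/13 = -45/13)
N = -45/13 ≈ -3.4615
-N = -1*(-45/13) = 45/13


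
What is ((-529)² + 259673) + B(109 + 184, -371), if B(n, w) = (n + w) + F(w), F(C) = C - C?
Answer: 539436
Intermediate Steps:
F(C) = 0
B(n, w) = n + w (B(n, w) = (n + w) + 0 = n + w)
((-529)² + 259673) + B(109 + 184, -371) = ((-529)² + 259673) + ((109 + 184) - 371) = (279841 + 259673) + (293 - 371) = 539514 - 78 = 539436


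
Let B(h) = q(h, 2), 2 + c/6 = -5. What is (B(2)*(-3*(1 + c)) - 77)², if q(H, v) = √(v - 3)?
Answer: (77 - 123*I)² ≈ -9200.0 - 18942.0*I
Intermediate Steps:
q(H, v) = √(-3 + v)
c = -42 (c = -12 + 6*(-5) = -12 - 30 = -42)
B(h) = I (B(h) = √(-3 + 2) = √(-1) = I)
(B(2)*(-3*(1 + c)) - 77)² = (I*(-3*(1 - 42)) - 77)² = (I*(-3*(-41)) - 77)² = (I*123 - 77)² = (123*I - 77)² = (-77 + 123*I)²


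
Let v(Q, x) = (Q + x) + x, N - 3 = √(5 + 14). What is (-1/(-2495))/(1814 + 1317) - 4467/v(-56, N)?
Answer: 2879167629/31247380 + 1489*√19/404 ≈ 108.21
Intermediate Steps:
N = 3 + √19 (N = 3 + √(5 + 14) = 3 + √19 ≈ 7.3589)
v(Q, x) = Q + 2*x
(-1/(-2495))/(1814 + 1317) - 4467/v(-56, N) = (-1/(-2495))/(1814 + 1317) - 4467/(-56 + 2*(3 + √19)) = -1*(-1/2495)/3131 - 4467/(-56 + (6 + 2*√19)) = (1/2495)*(1/3131) - 4467/(-50 + 2*√19) = 1/7811845 - 4467/(-50 + 2*√19)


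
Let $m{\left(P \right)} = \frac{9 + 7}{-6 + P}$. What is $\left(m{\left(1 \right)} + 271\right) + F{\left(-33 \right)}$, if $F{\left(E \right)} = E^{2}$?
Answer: $\frac{6784}{5} \approx 1356.8$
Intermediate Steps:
$m{\left(P \right)} = \frac{16}{-6 + P}$
$\left(m{\left(1 \right)} + 271\right) + F{\left(-33 \right)} = \left(\frac{16}{-6 + 1} + 271\right) + \left(-33\right)^{2} = \left(\frac{16}{-5} + 271\right) + 1089 = \left(16 \left(- \frac{1}{5}\right) + 271\right) + 1089 = \left(- \frac{16}{5} + 271\right) + 1089 = \frac{1339}{5} + 1089 = \frac{6784}{5}$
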